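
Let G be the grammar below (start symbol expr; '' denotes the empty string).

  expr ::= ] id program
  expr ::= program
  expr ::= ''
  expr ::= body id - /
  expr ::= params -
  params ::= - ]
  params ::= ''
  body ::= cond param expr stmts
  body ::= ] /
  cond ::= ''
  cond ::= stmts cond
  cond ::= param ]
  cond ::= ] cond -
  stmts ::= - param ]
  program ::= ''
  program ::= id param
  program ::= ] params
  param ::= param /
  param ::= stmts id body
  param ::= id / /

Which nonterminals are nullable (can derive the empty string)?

Directly nullable (have an ''-production): expr, params, cond, program.
No other nonterminal has a production whose RHS symbols are all nullable.

{ cond, expr, params, program }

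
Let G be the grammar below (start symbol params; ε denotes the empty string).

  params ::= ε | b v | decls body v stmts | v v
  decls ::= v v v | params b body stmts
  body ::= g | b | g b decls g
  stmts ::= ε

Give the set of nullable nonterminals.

Directly nullable (have an ε-production): params, stmts.
No other nonterminal has a production whose RHS symbols are all nullable.

{ params, stmts }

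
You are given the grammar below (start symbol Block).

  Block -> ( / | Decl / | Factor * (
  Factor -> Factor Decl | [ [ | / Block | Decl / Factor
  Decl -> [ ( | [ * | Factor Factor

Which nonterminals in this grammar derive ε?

No nonterminal has an empty production or an RHS whose symbols are all nullable.

{ } (none)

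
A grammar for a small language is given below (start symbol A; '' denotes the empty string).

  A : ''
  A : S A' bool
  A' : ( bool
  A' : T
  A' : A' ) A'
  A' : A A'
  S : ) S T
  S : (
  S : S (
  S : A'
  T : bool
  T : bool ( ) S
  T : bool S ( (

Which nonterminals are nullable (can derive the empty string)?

{ A }

Directly nullable (have an ''-production): A.
No other nonterminal has a production whose RHS symbols are all nullable.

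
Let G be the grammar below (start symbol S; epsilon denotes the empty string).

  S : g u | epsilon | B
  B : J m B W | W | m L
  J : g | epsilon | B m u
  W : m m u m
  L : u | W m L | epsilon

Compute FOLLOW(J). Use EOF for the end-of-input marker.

In B : J m B W: add FIRST(m B W) = { m }.
Union: FOLLOW(J) = { m }.

{ m }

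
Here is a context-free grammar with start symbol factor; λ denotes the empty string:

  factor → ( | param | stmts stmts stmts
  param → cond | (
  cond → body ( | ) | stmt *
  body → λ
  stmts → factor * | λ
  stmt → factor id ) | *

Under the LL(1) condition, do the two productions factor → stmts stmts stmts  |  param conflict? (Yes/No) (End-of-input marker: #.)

FIRST(stmts stmts stmts) = { (, ), *, id, λ } and FIRST(param) = { (, ), *, id }.
Both contain (, so the two alternatives are not disjoint — LL(1) conflict.

Yes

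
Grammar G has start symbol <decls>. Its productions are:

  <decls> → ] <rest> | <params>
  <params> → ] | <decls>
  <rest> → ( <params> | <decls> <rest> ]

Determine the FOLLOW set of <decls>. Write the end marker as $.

{ $, (, ] }

<decls> is the start symbol, so $ ∈ FOLLOW(<decls>).
In <params> → <decls>: <decls> is at the end, add FOLLOW(<params>) = { $, (, ] }.
In <rest> → <decls> <rest> ]: add FIRST(<rest> ]) = { (, ] }.
Union: FOLLOW(<decls>) = { $, (, ] }.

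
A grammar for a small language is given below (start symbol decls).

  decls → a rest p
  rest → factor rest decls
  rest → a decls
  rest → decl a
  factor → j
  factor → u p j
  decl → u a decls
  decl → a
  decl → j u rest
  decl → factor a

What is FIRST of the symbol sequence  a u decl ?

a is a terminal; add {a} and stop.

{ a }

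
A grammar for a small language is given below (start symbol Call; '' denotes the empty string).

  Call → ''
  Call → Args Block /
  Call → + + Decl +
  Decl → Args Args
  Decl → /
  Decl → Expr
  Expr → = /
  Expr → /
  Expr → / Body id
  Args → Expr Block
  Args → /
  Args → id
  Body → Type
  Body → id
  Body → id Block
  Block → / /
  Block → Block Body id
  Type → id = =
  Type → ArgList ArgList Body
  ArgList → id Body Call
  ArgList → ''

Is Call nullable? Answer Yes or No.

Yes

Call has an ''-production, so Call ⇒ ''.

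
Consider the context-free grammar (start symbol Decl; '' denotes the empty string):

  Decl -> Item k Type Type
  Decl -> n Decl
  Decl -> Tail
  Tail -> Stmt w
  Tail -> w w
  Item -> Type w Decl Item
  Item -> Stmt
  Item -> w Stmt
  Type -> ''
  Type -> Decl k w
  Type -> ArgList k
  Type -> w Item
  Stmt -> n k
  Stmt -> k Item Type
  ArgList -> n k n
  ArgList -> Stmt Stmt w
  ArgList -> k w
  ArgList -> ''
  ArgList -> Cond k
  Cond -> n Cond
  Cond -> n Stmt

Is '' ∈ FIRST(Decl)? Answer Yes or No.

Nullable nonterminals: ArgList, Type.
No production of Decl has an RHS whose symbols are all nullable, so Decl is not nullable.

No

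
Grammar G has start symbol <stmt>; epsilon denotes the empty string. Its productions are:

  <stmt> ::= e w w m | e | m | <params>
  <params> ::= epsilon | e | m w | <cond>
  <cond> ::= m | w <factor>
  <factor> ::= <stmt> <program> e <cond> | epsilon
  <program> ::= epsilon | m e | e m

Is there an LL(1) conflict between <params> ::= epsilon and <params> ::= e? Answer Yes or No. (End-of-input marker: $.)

FIRST(epsilon) = { epsilon } and FIRST(e) = { e }.
The first alternative is nullable and FOLLOW(<params>) = { $, e, m } shares e with FIRST of the second — conflict.

Yes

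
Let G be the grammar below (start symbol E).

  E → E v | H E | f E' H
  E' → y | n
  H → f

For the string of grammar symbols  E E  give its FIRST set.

{ f }

Add FIRST(E) = { f }; E is not nullable, stop.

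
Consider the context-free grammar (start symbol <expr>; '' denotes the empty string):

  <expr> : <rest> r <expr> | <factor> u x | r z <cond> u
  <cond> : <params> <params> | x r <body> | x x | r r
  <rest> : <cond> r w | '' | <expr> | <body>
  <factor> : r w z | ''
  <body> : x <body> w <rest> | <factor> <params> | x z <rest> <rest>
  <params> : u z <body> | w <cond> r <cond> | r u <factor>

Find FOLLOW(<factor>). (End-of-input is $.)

In <expr> : <factor> u x: add FIRST(u x) = { u }.
In <body> : <factor> <params>: add FIRST(<params>) = { r, u, w }.
In <params> : r u <factor>: <factor> is at the end, add FOLLOW(<params>) = { r, u, w, x }.
Union: FOLLOW(<factor>) = { r, u, w, x }.

{ r, u, w, x }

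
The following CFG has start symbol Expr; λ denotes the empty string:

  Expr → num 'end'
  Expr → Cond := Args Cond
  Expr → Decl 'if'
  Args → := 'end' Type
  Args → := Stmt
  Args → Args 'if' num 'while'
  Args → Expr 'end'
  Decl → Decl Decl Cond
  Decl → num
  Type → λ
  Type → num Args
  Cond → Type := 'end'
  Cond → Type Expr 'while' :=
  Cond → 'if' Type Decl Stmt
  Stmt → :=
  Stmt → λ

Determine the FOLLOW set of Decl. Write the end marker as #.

{ #, 'end', 'if', 'while', :=, num }

In Expr → Decl 'if': add FIRST('if') = { 'if' }.
In Decl → Decl Decl Cond: add FIRST(Decl Cond) = { num }.
In Decl → Decl Decl Cond: add FIRST(Cond) = { 'if', :=, num }.
In Cond → 'if' Type Decl Stmt: add FIRST(Stmt)\{λ} = { := }.
  Since Stmt is nullable, also add FOLLOW(Cond) = { #, 'end', 'if', 'while', :=, num }.
Union: FOLLOW(Decl) = { #, 'end', 'if', 'while', :=, num }.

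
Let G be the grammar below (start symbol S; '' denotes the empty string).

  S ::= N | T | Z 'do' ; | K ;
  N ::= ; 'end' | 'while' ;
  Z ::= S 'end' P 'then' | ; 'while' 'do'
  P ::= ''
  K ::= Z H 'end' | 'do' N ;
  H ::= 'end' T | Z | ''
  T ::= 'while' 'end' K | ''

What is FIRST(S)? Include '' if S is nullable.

{ 'do', 'end', 'while', ;, '' }

From S ::= N: add FIRST(N) = { 'while', ; }.
From S ::= T: add FIRST(T) = { 'while', '' } (including '' since T is nullable).
From S ::= Z 'do' ;: add FIRST(Z) = { 'do', 'end', 'while', ; }.
From S ::= K ;: add FIRST(K) = { 'do', 'end', 'while', ; }.
Union: FIRST(S) = { 'do', 'end', 'while', ;, '' }.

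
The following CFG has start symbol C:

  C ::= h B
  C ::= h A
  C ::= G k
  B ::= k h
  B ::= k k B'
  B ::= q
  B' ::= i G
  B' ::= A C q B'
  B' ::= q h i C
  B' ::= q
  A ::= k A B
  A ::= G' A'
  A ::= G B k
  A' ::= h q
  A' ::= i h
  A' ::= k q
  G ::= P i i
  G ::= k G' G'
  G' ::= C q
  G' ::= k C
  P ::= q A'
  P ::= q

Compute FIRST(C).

C ::= h B contributes {h}.
C ::= h A contributes {h}.
From C ::= G k: add FIRST(G) = { k, q }.
Union: FIRST(C) = { h, k, q }.

{ h, k, q }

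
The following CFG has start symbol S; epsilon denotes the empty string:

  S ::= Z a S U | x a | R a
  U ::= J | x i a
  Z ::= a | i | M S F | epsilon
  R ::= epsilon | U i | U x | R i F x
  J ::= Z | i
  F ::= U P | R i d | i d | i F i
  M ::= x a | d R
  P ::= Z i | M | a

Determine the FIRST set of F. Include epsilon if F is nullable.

From F ::= U P: U nullable, take FIRST(U) ∪ FIRST(P) = { a, d, i, x }.
From F ::= R i d: R nullable, take FIRST(R) ∪ {i} = { a, d, i, x }.
F ::= i d contributes {i}.
F ::= i F i contributes {i}.
Union: FIRST(F) = { a, d, i, x }.

{ a, d, i, x }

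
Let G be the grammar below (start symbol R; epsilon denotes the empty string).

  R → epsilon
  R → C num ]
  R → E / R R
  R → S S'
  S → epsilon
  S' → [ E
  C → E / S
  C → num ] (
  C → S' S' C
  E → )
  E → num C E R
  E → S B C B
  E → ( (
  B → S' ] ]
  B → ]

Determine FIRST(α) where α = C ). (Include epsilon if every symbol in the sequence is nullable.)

Add FIRST(C) = { (, ), [, ], num }; C is not nullable, stop.

{ (, ), [, ], num }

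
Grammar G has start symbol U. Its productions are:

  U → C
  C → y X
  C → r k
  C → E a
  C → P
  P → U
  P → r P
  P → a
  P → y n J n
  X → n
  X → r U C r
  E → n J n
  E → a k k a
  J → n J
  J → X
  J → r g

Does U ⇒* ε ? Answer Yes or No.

No

No nonterminal in this grammar is nullable.
No production of U has an RHS whose symbols are all nullable, so U is not nullable.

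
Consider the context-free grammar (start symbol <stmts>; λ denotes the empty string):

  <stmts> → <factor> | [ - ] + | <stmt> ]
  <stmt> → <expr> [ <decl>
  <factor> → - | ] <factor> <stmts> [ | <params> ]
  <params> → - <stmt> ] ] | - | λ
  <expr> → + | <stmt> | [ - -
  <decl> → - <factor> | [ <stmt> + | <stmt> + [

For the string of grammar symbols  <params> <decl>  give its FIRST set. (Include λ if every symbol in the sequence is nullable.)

{ +, -, [ }

Add FIRST(<params>)\{λ} = { - }; <params> is nullable, continue.
Add FIRST(<decl>) = { +, -, [ }; <decl> is not nullable, stop.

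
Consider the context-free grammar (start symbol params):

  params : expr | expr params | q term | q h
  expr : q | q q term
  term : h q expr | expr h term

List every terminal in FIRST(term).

term : h q expr contributes {h}.
From term : expr h term: add FIRST(expr) = { q }.
Union: FIRST(term) = { h, q }.

{ h, q }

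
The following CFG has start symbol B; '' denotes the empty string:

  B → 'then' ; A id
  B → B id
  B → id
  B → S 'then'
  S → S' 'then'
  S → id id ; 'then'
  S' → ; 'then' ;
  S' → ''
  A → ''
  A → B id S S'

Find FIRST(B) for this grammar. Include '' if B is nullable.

{ 'then', ;, id }

B → 'then' ; A id contributes {'then'}.
From B → B id: add FIRST(B) = { 'then', ;, id }.
B → id contributes {id}.
From B → S 'then': add FIRST(S) = { 'then', ;, id }.
Union: FIRST(B) = { 'then', ;, id }.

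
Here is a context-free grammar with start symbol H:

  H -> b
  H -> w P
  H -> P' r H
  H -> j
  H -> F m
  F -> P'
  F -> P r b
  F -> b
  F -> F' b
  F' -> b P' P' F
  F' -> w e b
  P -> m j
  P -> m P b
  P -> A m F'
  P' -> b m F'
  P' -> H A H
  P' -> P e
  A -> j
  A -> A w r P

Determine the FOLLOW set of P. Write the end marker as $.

{ $, b, e, j, m, r, w }

In H -> w P: P is at the end, add FOLLOW(H) = { $, b, e, j, m, r, w }.
In F -> P r b: add FIRST(r b) = { r }.
In P -> m P b: add FIRST(b) = { b }.
In P' -> P e: add FIRST(e) = { e }.
In A -> A w r P: P is at the end, add FOLLOW(A) = { b, j, m, w }.
Union: FOLLOW(P) = { $, b, e, j, m, r, w }.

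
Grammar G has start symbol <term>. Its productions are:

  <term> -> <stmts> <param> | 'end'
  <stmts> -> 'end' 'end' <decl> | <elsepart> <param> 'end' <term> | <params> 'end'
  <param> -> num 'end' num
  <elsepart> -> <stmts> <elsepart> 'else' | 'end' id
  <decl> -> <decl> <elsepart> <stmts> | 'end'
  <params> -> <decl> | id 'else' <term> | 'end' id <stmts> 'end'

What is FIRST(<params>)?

{ 'end', id }

From <params> -> <decl>: add FIRST(<decl>) = { 'end' }.
<params> -> id 'else' <term> contributes {id}.
<params> -> 'end' id <stmts> 'end' contributes {'end'}.
Union: FIRST(<params>) = { 'end', id }.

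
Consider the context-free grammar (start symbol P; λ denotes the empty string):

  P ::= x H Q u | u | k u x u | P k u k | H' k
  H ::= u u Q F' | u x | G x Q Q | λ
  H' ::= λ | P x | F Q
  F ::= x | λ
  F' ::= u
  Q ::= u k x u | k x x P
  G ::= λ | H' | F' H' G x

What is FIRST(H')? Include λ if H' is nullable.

{ k, u, x, λ }

H' ::= λ contributes λ.
From H' ::= P x: add FIRST(P) = { k, u, x }.
From H' ::= F Q: F nullable, take FIRST(F) ∪ FIRST(Q) = { k, u, x }.
Union: FIRST(H') = { k, u, x, λ }.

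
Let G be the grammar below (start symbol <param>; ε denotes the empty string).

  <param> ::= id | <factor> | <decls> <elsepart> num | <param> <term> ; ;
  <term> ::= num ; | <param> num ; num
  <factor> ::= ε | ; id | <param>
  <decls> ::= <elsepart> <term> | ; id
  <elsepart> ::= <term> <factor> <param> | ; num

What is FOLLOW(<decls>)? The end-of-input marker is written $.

{ ;, id, num }

In <param> ::= <decls> <elsepart> num: add FIRST(<elsepart> num) = { ;, id, num }.
Union: FOLLOW(<decls>) = { ;, id, num }.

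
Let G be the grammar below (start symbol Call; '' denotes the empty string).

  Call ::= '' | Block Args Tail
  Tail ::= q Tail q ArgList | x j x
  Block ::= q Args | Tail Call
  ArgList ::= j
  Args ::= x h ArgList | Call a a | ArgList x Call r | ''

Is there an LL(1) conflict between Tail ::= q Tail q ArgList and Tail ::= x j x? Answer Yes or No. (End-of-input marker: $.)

No

FIRST(q Tail q ArgList) = { q } and FIRST(x j x) = { x }.
The FIRST sets are disjoint and neither alternative is nullable — no conflict.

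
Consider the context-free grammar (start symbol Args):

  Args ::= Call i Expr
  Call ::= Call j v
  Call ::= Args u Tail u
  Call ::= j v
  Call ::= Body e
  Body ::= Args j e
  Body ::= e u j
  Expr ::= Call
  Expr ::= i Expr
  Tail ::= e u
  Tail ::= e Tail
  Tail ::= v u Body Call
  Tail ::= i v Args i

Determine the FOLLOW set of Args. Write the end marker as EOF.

{ EOF, i, j, u }

Args is the start symbol, so EOF ∈ FOLLOW(Args).
In Call ::= Args u Tail u: add FIRST(u Tail u) = { u }.
In Body ::= Args j e: add FIRST(j e) = { j }.
In Tail ::= i v Args i: add FIRST(i) = { i }.
Union: FOLLOW(Args) = { EOF, i, j, u }.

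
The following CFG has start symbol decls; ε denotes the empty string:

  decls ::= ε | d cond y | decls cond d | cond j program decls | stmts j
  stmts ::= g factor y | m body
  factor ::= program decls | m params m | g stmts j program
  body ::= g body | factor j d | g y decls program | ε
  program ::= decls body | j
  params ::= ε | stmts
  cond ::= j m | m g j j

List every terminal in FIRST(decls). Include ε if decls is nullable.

{ d, g, j, m, ε }

decls ::= ε contributes ε.
decls ::= d cond y contributes {d}.
From decls ::= decls cond d: decls nullable, take FIRST(decls) ∪ FIRST(cond) = { d, g, j, m }.
From decls ::= cond j program decls: add FIRST(cond) = { j, m }.
From decls ::= stmts j: add FIRST(stmts) = { g, m }.
Union: FIRST(decls) = { d, g, j, m, ε }.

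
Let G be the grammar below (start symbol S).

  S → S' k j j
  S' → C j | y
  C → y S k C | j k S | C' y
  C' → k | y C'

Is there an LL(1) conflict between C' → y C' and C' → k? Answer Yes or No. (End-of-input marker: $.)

No

FIRST(y C') = { y } and FIRST(k) = { k }.
The FIRST sets are disjoint and neither alternative is nullable — no conflict.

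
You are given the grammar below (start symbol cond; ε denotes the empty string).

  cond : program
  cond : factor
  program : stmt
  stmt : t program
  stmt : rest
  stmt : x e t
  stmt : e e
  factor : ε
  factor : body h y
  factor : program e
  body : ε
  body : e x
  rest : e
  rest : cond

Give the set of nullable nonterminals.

Directly nullable (have an ε-production): factor, body.
cond : program with every symbol nullable, so cond is nullable.
program : stmt with every symbol nullable, so program is nullable.
stmt : rest with every symbol nullable, so stmt is nullable.
rest : cond with every symbol nullable, so rest is nullable.

{ body, cond, factor, program, rest, stmt }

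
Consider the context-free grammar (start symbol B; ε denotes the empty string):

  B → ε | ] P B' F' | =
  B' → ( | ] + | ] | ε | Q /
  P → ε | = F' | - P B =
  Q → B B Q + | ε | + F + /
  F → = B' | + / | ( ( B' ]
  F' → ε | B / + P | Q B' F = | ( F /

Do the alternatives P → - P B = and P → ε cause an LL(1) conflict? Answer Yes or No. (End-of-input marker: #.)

No

FIRST(- P B =) = { - } and FIRST(ε) = { ε }.
The second is nullable but FOLLOW(P) = { #, (, +, /, =, ] } is disjoint from FIRST of the first.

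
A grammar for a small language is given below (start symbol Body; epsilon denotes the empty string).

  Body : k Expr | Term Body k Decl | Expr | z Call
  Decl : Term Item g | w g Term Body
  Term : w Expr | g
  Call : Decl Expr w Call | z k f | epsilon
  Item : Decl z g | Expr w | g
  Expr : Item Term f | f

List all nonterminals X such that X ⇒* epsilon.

Directly nullable (have an epsilon-production): Call.
No other nonterminal has a production whose RHS symbols are all nullable.

{ Call }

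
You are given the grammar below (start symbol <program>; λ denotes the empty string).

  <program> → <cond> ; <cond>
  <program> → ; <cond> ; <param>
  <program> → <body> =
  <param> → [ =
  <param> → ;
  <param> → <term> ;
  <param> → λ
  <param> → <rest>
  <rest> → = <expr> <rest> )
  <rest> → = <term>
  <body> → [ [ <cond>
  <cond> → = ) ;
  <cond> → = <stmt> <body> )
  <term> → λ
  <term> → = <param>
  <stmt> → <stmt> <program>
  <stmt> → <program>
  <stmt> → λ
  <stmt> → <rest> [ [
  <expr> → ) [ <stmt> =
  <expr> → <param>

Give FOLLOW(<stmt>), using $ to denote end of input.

In <cond> → = <stmt> <body> ): add FIRST(<body> )) = { [ }.
In <stmt> → <stmt> <program>: add FIRST(<program>) = { ;, =, [ }.
In <expr> → ) [ <stmt> =: add FIRST(=) = { = }.
Union: FOLLOW(<stmt>) = { ;, =, [ }.

{ ;, =, [ }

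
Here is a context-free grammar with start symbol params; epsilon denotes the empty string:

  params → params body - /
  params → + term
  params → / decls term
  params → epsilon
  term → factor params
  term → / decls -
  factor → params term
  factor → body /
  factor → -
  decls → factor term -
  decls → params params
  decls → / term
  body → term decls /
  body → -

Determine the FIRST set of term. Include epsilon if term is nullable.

From term → factor params: add FIRST(factor) = { +, -, / }.
term → / decls - contributes {/}.
Union: FIRST(term) = { +, -, / }.

{ +, -, / }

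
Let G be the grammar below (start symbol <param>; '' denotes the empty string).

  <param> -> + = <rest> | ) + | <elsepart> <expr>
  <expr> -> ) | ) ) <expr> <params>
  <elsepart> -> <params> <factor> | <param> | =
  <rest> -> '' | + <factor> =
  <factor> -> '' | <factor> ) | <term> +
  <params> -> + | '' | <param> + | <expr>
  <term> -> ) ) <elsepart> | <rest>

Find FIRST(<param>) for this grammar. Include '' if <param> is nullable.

<param> -> + = <rest> contributes {+}.
<param> -> ) + contributes {)}.
From <param> -> <elsepart> <expr>: <elsepart> nullable, take FIRST(<elsepart>) ∪ FIRST(<expr>) = { ), +, = }.
Union: FIRST(<param>) = { ), +, = }.

{ ), +, = }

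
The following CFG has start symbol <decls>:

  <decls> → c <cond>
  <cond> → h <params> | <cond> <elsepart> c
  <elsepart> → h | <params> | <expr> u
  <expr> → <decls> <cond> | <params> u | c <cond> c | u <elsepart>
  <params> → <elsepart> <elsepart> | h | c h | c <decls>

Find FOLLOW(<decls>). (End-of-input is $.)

<decls> is the start symbol, so $ ∈ FOLLOW(<decls>).
In <expr> → <decls> <cond>: add FIRST(<cond>) = { h }.
In <params> → c <decls>: <decls> is at the end, add FOLLOW(<params>) = { $, c, h, u }.
Union: FOLLOW(<decls>) = { $, c, h, u }.

{ $, c, h, u }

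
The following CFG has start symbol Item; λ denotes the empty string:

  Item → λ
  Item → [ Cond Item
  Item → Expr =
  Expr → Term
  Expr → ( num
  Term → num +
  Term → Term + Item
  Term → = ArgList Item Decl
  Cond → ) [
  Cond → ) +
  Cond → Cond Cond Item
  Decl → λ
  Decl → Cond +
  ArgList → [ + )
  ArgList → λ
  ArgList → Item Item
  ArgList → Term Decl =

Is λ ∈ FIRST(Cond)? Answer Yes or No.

No

Nullable nonterminals: ArgList, Decl, Item.
No production of Cond has an RHS whose symbols are all nullable, so Cond is not nullable.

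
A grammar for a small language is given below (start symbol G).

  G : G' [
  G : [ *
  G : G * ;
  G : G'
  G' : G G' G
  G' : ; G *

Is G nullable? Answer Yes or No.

No nonterminal in this grammar is nullable.
No production of G has an RHS whose symbols are all nullable, so G is not nullable.

No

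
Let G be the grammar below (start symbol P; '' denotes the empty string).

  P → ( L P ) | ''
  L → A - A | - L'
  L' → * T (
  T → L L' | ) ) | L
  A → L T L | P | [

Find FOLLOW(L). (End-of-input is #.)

{ (, ), *, -, [ }

In P → ( L P ): add FIRST(P )) = { (, ) }.
In T → L L': add FIRST(L') = { * }.
In T → L: L is at the end, add FOLLOW(T) = { (, -, [ }.
In A → L T L: add FIRST(T L) = { (, ), -, [ }.
In A → L T L: L is at the end, add FOLLOW(A) = { (, ), *, -, [ }.
Union: FOLLOW(L) = { (, ), *, -, [ }.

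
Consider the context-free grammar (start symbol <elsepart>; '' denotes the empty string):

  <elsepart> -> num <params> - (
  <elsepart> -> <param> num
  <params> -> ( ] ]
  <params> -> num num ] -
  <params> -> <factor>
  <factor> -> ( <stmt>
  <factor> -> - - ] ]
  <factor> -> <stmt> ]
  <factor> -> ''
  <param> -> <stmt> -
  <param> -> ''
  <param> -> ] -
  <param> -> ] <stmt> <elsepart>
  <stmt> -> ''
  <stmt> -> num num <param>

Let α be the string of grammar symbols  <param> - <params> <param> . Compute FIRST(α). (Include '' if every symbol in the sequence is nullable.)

Add FIRST(<param>)\{''} = { -, ], num }; <param> is nullable, continue.
- is a terminal; add {-} and stop.

{ -, ], num }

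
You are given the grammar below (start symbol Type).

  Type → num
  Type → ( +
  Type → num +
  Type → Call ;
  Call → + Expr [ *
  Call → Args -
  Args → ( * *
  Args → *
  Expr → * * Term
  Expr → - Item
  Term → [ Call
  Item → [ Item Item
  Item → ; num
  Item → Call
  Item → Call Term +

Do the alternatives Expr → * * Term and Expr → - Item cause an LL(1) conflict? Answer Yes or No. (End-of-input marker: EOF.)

FIRST(* * Term) = { * } and FIRST(- Item) = { - }.
The FIRST sets are disjoint and neither alternative is nullable — no conflict.

No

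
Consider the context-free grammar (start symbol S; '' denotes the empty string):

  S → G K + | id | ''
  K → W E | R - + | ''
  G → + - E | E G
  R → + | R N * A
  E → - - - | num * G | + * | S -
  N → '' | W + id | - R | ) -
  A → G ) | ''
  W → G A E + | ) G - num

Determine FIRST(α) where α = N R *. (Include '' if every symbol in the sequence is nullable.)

Add FIRST(N)\{''} = { ), +, -, id, num }; N is nullable, continue.
Add FIRST(R) = { + }; R is not nullable, stop.

{ ), +, -, id, num }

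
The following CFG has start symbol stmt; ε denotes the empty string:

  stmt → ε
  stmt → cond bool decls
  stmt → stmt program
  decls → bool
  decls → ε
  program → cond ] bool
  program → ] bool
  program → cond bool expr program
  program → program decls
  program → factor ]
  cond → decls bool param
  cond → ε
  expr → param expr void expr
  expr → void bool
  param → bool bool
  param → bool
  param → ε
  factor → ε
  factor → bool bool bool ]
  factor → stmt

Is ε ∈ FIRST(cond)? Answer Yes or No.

Yes

cond has an ε-production, so cond ⇒ ε.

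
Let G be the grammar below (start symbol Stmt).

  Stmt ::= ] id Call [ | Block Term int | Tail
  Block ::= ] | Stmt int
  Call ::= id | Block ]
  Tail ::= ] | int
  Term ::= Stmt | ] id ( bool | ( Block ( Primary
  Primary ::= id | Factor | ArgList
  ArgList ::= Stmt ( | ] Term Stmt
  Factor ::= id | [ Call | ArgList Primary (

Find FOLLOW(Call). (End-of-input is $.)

In Stmt ::= ] id Call [: add FIRST([) = { [ }.
In Factor ::= [ Call: Call is at the end, add FOLLOW(Factor) = { (, ], int }.
Union: FOLLOW(Call) = { (, [, ], int }.

{ (, [, ], int }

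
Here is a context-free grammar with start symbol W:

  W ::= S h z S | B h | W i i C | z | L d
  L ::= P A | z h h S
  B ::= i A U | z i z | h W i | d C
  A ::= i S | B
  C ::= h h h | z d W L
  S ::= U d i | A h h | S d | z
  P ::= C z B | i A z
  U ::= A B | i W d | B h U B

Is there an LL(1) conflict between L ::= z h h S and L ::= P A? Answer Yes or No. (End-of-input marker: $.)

Yes

FIRST(z h h S) = { z } and FIRST(P A) = { h, i, z }.
Both contain z, so the two alternatives are not disjoint — LL(1) conflict.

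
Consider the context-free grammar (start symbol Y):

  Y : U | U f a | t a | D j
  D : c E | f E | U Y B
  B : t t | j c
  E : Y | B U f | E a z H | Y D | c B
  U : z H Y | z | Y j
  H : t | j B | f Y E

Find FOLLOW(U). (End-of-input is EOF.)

In Y : U: U is at the end, add FOLLOW(Y) = { EOF, a, c, f, j, t, z }.
In Y : U f a: add FIRST(f a) = { f }.
In D : U Y B: add FIRST(Y B) = { c, f, t, z }.
In E : B U f: add FIRST(f) = { f }.
Union: FOLLOW(U) = { EOF, a, c, f, j, t, z }.

{ EOF, a, c, f, j, t, z }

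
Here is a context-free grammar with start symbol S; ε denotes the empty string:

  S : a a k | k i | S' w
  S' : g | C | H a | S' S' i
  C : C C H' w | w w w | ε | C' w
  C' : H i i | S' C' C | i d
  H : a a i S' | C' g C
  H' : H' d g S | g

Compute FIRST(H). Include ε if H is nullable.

{ a, g, i, w }

H : a a i S' contributes {a}.
From H : C' g C: add FIRST(C') = { a, g, i, w }.
Union: FIRST(H) = { a, g, i, w }.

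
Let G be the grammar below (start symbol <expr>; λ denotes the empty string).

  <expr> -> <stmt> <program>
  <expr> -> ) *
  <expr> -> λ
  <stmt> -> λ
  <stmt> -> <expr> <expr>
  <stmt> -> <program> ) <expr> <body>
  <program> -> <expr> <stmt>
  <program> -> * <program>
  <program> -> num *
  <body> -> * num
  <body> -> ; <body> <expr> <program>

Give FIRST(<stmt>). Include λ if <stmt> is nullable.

{ ), *, num, λ }

<stmt> -> λ contributes λ.
From <stmt> -> <expr> <expr>: <expr>, <expr> nullable, take FIRST(<expr>) ∪ FIRST(<expr>) = { ), *, num }; also λ since the whole RHS is nullable.
From <stmt> -> <program> ) <expr> <body>: <program> nullable, take FIRST(<program>) ∪ {)} = { ), *, num }.
Union: FIRST(<stmt>) = { ), *, num, λ }.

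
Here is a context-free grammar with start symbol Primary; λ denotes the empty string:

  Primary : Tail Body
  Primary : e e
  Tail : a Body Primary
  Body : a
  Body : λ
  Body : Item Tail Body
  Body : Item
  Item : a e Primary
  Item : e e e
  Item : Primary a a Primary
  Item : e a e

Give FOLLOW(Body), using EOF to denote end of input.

{ EOF, a, e }

In Primary : Tail Body: Body is at the end, add FOLLOW(Primary) = { EOF, a, e }.
In Tail : a Body Primary: add FIRST(Primary) = { a, e }.
In Body : Item Tail Body: Body is at the end, add FOLLOW(Body) = { EOF, a, e }.
Union: FOLLOW(Body) = { EOF, a, e }.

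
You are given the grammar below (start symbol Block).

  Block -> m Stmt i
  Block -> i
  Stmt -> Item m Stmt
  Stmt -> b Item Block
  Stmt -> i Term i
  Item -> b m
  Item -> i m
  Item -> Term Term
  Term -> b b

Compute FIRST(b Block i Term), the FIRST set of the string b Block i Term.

{ b }

b is a terminal; add {b} and stop.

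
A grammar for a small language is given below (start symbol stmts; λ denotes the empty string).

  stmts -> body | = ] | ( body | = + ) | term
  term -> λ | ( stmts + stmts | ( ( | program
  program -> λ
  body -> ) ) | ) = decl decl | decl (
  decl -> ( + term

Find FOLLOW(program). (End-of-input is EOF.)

In term -> program: program is at the end, add FOLLOW(term) = { EOF, (, + }.
Union: FOLLOW(program) = { EOF, (, + }.

{ EOF, (, + }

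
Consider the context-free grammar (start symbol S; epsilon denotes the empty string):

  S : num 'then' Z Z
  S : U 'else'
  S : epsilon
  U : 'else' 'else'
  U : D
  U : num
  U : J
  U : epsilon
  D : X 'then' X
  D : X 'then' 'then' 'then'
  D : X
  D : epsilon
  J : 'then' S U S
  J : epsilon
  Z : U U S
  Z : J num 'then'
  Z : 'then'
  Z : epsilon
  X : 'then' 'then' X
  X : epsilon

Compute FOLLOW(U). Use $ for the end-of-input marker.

{ $, 'else', 'then', num }

In S : U 'else': add FIRST('else') = { 'else' }.
In J : 'then' S U S: add FIRST(S)\{epsilon} = { 'else', 'then', num }.
  Since S is nullable, also add FOLLOW(J) = { $, 'else', 'then', num }.
In Z : U U S: add FIRST(U S)\{epsilon} = { 'else', 'then', num }.
  Since U S is nullable, also add FOLLOW(Z) = { $, 'else', 'then', num }.
In Z : U U S: add FIRST(S)\{epsilon} = { 'else', 'then', num }.
  Since S is nullable, also add FOLLOW(Z) = { $, 'else', 'then', num }.
Union: FOLLOW(U) = { $, 'else', 'then', num }.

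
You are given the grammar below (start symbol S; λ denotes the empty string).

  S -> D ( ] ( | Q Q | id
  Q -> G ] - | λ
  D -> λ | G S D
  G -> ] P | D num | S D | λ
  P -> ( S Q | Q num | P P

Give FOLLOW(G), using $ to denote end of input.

{ (, ], id, num }

In Q -> G ] -: add FIRST(] -) = { ] }.
In D -> G S D: add FIRST(S D)\{λ} = { (, ], id, num }.
  Since S D is nullable, also add FOLLOW(D) = { (, ], id, num }.
Union: FOLLOW(G) = { (, ], id, num }.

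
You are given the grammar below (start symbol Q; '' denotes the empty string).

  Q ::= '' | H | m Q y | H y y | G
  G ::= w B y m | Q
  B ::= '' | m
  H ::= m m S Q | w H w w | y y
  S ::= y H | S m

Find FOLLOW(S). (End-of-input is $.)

{ $, m, w, y }

In H ::= m m S Q: add FIRST(Q)\{''} = { m, w, y }.
  Since Q is nullable, also add FOLLOW(H) = { $, m, w, y }.
In S ::= S m: add FIRST(m) = { m }.
Union: FOLLOW(S) = { $, m, w, y }.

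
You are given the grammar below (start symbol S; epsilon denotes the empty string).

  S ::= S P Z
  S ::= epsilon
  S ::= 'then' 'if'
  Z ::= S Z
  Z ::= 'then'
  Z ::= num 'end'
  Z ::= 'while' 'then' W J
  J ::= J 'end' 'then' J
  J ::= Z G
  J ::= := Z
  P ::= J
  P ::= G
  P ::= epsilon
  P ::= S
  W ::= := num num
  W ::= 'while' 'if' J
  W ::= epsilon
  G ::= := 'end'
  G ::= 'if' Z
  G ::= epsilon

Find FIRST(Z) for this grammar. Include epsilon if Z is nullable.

{ 'if', 'then', 'while', :=, num }

From Z ::= S Z: S nullable, take FIRST(S) ∪ FIRST(Z) = { 'if', 'then', 'while', :=, num }.
Z ::= 'then' contributes {'then'}.
Z ::= num 'end' contributes {num}.
Z ::= 'while' 'then' W J contributes {'while'}.
Union: FIRST(Z) = { 'if', 'then', 'while', :=, num }.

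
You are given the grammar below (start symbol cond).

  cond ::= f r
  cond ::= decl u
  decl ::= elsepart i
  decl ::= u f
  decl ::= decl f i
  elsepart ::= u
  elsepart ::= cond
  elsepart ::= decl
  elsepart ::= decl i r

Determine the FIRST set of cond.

cond ::= f r contributes {f}.
From cond ::= decl u: add FIRST(decl) = { f, u }.
Union: FIRST(cond) = { f, u }.

{ f, u }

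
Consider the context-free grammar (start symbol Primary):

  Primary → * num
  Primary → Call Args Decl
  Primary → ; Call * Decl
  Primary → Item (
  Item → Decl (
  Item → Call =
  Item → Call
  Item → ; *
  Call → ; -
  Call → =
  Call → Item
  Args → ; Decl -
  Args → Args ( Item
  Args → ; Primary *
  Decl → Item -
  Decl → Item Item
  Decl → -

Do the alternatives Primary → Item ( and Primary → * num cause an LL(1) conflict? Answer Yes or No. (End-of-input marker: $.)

No

FIRST(Item () = { -, ;, = } and FIRST(* num) = { * }.
The FIRST sets are disjoint and neither alternative is nullable — no conflict.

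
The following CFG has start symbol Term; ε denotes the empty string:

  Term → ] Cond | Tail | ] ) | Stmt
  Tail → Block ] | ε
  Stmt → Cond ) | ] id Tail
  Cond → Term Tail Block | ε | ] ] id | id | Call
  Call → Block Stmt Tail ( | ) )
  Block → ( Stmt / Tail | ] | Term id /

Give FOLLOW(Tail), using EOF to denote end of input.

In Term → Tail: Tail is at the end, add FOLLOW(Term) = { EOF, (, ), ], id }.
In Stmt → ] id Tail: Tail is at the end, add FOLLOW(Stmt) = { EOF, (, ), /, ], id }.
In Cond → Term Tail Block: add FIRST(Block) = { (, ), ], id }.
In Call → Block Stmt Tail (: add FIRST(() = { ( }.
In Block → ( Stmt / Tail: Tail is at the end, add FOLLOW(Block) = { EOF, (, ), ], id }.
Union: FOLLOW(Tail) = { EOF, (, ), /, ], id }.

{ EOF, (, ), /, ], id }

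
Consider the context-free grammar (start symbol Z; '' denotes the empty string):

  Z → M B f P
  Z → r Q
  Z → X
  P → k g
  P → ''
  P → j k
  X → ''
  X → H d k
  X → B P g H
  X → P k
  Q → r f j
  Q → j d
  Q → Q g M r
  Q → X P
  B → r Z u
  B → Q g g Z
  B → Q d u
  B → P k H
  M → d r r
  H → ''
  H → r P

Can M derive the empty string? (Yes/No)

No

Nullable nonterminals: H, P, Q, X, Z.
No production of M has an RHS whose symbols are all nullable, so M is not nullable.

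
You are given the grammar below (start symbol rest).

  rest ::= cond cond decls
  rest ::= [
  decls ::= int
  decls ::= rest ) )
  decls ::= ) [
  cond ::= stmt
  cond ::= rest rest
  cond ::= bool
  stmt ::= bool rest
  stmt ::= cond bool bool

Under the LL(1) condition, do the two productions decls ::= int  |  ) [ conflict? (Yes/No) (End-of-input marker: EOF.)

No

FIRST(int) = { int } and FIRST() [) = { ) }.
The FIRST sets are disjoint and neither alternative is nullable — no conflict.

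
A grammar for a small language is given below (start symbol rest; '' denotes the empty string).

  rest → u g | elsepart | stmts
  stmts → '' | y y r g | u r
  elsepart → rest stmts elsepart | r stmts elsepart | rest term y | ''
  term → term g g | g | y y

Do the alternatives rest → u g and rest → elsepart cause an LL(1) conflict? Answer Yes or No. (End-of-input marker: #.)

Yes

FIRST(u g) = { u } and FIRST(elsepart) = { g, r, u, y, '' }.
Both contain u, so the two alternatives are not disjoint — LL(1) conflict.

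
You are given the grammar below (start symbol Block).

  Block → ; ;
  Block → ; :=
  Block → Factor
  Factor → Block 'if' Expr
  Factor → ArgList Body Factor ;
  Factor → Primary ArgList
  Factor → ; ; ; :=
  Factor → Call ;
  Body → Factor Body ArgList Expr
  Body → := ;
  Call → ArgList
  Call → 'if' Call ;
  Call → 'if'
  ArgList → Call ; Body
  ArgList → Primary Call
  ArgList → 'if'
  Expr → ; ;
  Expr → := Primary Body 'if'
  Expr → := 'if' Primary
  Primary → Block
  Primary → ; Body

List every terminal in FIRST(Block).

Block → ; ; contributes {;}.
Block → ; := contributes {;}.
From Block → Factor: add FIRST(Factor) = { 'if', ; }.
Union: FIRST(Block) = { 'if', ; }.

{ 'if', ; }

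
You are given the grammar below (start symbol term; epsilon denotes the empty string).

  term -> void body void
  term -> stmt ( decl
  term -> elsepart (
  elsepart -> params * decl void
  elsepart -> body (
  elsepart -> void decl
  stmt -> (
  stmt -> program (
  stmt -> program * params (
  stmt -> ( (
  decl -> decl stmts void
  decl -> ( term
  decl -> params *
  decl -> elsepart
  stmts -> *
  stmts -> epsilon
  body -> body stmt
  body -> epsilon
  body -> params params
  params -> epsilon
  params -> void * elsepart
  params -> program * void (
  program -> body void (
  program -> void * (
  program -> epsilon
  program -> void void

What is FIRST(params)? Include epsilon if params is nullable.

params -> epsilon contributes epsilon.
params -> void * elsepart contributes {void}.
From params -> program * void (: program nullable, take FIRST(program) ∪ {*} = { (, *, void }.
Union: FIRST(params) = { (, *, void, epsilon }.

{ (, *, void, epsilon }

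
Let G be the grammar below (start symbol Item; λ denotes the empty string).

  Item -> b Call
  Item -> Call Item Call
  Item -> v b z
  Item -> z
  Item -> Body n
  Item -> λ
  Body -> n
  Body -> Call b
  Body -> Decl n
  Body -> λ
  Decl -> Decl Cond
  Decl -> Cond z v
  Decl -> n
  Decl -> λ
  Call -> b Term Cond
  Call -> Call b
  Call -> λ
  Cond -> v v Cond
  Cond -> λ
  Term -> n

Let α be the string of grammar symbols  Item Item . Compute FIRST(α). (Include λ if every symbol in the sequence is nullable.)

Add FIRST(Item)\{λ} = { b, n, v, z }; Item is nullable, continue.
Add FIRST(Item)\{λ} = { b, n, v, z }; Item is nullable, continue.
Every symbol is nullable, so include λ.

{ b, n, v, z, λ }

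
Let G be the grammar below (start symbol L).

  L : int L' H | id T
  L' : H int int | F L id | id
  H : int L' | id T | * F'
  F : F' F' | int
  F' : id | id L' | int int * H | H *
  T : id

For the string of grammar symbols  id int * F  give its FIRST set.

id is a terminal; add {id} and stop.

{ id }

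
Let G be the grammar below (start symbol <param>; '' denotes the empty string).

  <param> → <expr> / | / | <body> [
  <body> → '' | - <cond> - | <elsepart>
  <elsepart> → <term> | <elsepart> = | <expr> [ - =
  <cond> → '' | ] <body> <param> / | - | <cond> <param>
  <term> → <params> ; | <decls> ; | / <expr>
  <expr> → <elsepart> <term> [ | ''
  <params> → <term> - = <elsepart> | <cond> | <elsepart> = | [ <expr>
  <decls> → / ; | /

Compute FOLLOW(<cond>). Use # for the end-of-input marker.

In <body> → - <cond> -: add FIRST(-) = { - }.
In <cond> → <cond> <param>: add FIRST(<param>) = { -, /, ;, [, ] }.
In <params> → <cond>: <cond> is at the end, add FOLLOW(<params>) = { ; }.
Union: FOLLOW(<cond>) = { -, /, ;, [, ] }.

{ -, /, ;, [, ] }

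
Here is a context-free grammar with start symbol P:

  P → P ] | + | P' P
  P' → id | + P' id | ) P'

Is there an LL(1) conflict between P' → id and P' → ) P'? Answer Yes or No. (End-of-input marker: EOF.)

No

FIRST(id) = { id } and FIRST() P') = { ) }.
The FIRST sets are disjoint and neither alternative is nullable — no conflict.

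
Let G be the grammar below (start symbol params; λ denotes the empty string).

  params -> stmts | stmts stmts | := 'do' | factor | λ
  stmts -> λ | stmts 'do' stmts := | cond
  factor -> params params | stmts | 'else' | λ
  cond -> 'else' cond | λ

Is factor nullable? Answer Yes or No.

factor has an λ-production, so factor ⇒ λ.

Yes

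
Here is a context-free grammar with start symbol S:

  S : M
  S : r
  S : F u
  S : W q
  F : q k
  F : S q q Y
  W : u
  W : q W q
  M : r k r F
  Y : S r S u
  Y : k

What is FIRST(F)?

{ q, r, u }

F : q k contributes {q}.
From F : S q q Y: add FIRST(S) = { q, r, u }.
Union: FIRST(F) = { q, r, u }.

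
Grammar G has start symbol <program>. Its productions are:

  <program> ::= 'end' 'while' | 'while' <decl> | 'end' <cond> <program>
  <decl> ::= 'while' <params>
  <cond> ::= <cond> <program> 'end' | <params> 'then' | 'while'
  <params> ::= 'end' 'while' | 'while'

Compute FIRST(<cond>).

{ 'end', 'while' }

From <cond> ::= <cond> <program> 'end': add FIRST(<cond>) = { 'end', 'while' }.
From <cond> ::= <params> 'then': add FIRST(<params>) = { 'end', 'while' }.
<cond> ::= 'while' contributes {'while'}.
Union: FIRST(<cond>) = { 'end', 'while' }.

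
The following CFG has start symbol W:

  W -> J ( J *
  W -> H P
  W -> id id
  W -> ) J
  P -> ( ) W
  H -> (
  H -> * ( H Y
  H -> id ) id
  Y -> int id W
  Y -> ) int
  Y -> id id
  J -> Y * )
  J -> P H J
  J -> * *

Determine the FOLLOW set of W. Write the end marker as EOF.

{ EOF, (, ), *, id, int }

W is the start symbol, so EOF ∈ FOLLOW(W).
In P -> ( ) W: W is at the end, add FOLLOW(P) = { EOF, (, ), *, id, int }.
In Y -> int id W: W is at the end, add FOLLOW(Y) = { (, ), *, id, int }.
Union: FOLLOW(W) = { EOF, (, ), *, id, int }.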